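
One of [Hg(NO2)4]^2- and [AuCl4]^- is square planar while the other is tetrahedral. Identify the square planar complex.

For [Hg(NO2)4]^2-: Ligand charges: each nitro (N-bound nitrite) is −1. With an overall charge of −2 the mercury centre must be in the +2 oxidation state. Hg sits in group 12, so the d-electron count is 12 − 2 = 10. A d¹⁰ ion has no crystal-field stabilisation preference between square planar and tetrahedral, so four ligands adopt the sterically favoured tetrahedral geometry. → tetrahedral.
For [AuCl4]^-: Each chloride is −1; balancing the −1 overall charge requires Au(III). Gold is a group-11 element; Au(III) is therefore d⁸. A 5d d⁸ ion has a large crystal-field splitting; square planar leaves the high-energy d_{x²−y²} orbital empty and maximises CFSE. → square planar.

[AuCl4]^-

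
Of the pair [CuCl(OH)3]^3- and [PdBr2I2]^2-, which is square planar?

For [CuCl(OH)3]^3-: Ligand charges: each chloride is −1; each hydroxide is −1. With an overall charge of −3 the copper centre must be in the +1 oxidation state. Copper is a group-11 element; Cu(I) is therefore d¹⁰. A d¹⁰ ion has no crystal-field stabilisation preference between square planar and tetrahedral, so four ligands adopt the sterically favoured tetrahedral geometry. → tetrahedral.
For [PdBr2I2]^2-: Each bromide is −1; each iodide is −1; balancing the −2 overall charge requires Pd(II). Pd sits in group 10, so the d-electron count is 10 − 2 = 8. A 4d d⁸ ion has a large crystal-field splitting; square planar leaves the high-energy d_{x²−y²} orbital empty and maximises CFSE. → square planar.

[PdBr2I2]^2-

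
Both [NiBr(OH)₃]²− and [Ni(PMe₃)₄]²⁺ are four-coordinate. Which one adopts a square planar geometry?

For [NiBr(OH)₃]²−: Ligand charges: each bromide is −1; each hydroxide is −1. With an overall charge of −2 the nickel centre must be in the +2 oxidation state. Ni sits in group 10, so the d-electron count is 10 − 2 = 8. Bromide and hydroxide are weak-field ligands. With weak-field ligands the CFSE gain from square planar is small, so a 3d d⁸ ion takes the sterically preferred tetrahedral geometry. → tetrahedral.
For [Ni(PMe₃)₄]²⁺: Trimethylphosphine is neutral; balancing the +2 overall charge requires Ni(II). Group 10 minus oxidation state 2 gives a d⁸ configuration. Trimethylphosphine is a strong-field ligand (high in the spectrochemical series). A 3d d⁸ ion with strong-field ligands gains enough CFSE to favour square planar over tetrahedral. → square planar.

[Ni(PMe₃)₄]²⁺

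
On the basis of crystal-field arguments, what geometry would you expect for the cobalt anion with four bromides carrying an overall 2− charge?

tetrahedral

Each bromide is −1; balancing the −2 overall charge requires Co(II).
Cobalt is a group-9 element; Co(II) is therefore d⁷.
With 4 monodentate ligands the coordination number is 4.
Bromide is a weak-field ligand.
For a high-spin 3d d⁷ ion with weak-field ligands the small Δₜ gives little square-planar CFSE advantage, so four ligands adopt the sterically favoured tetrahedral geometry.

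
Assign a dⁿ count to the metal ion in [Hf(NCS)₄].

Ligand charges: each isothiocyanate is −1. With an overall charge of 0 the hafnium centre must be in the +4 oxidation state.
Hafnium is a group-4 element; Hf(IV) is therefore d⁰.

d0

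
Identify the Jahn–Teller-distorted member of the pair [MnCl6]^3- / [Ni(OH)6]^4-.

[MnCl6]^3-: Each chloride is −1; balancing the −3 overall charge requires Mn(III). Manganese is a group-7 element; Mn(III) is therefore d⁴. Chloride is a weak-field ligand for a first-row metal, so the complex is high-spin. The t₂g³e_g¹ (high-spin) configuration has an unevenly filled e_g set; the Jahn–Teller theorem predicts a tetragonal distortion (typically axial elongation) to lift the degeneracy.
[Ni(OH)6]^4-: Each hydroxide is −1; balancing the −4 overall charge requires Ni(II). Group 10 minus oxidation state 2 gives a d⁸ configuration. The d⁸ configuration leaves the e_g set evenly filled (or empty) — no strong Jahn–Teller driving force.

[MnCl6]^3-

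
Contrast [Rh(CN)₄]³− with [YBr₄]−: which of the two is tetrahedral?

For [Rh(CN)₄]³−: Each cyanide is −1; balancing the −3 overall charge requires Rh(I). Group 9 minus oxidation state 1 gives a d⁸ configuration. A 4d d⁸ ion has a large crystal-field splitting; square planar leaves the high-energy d_{x²−y²} orbital empty and maximises CFSE. → square planar.
For [YBr₄]−: Ligand charges: each bromide is −1. With an overall charge of −1 the yttrium centre must be in the +3 oxidation state. Yttrium is a group-3 element; Y(III) is therefore d⁰. A d⁰ ion has no crystal-field stabilisation preference between square planar and tetrahedral, so four ligands adopt the sterically favoured tetrahedral geometry. → tetrahedral.

[YBr₄]−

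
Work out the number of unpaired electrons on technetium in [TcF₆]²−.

3 unpaired electrons

Summing ligand charges against the −2 overall charge gives an oxidation state of +4 for technetium.
Technetium is a group-7 element; Tc(IV) is therefore d³.
In an octahedral field the d³ configuration is t₂g³e_g⁰ (only one arrangement possible), giving 3 unpaired electrons.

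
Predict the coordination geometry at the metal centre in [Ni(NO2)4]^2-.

square planar

Ligand charges: each nitro (N-bound nitrite) is −1. With an overall charge of −2 the nickel centre must be in the +2 oxidation state.
Nickel is a group-10 element; Ni(II) is therefore d⁸.
With 4 monodentate ligands the coordination number is 4.
Nitro (N-bound nitrite) is a strong-field ligand (high in the spectrochemical series).
A 3d d⁸ ion with strong-field ligands gains enough CFSE to favour square planar over tetrahedral.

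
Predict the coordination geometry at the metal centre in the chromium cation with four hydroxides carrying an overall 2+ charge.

tetrahedral

Ligand charges: each hydroxide is −1. With an overall charge of +2 the chromium centre must be in the +6 oxidation state.
Group 6 minus oxidation state 6 gives a d⁰ configuration.
Coordination number: 4.
A d⁰ ion has no crystal-field stabilisation preference between square planar and tetrahedral, so four ligands adopt the sterically favoured tetrahedral geometry.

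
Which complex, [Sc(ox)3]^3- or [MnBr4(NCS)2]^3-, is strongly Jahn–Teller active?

[MnBr4(NCS)2]^3-

[Sc(ox)3]^3-: Summing ligand charges against the −3 overall charge gives an oxidation state of +3 for scandium. Scandium is a group-3 element; Sc(III) is therefore d⁰. The d⁰ configuration leaves the e_g set evenly filled (or empty) — no strong Jahn–Teller driving force.
[MnBr4(NCS)2]^3-: Summing ligand charges against the −3 overall charge gives an oxidation state of +3 for manganese. Manganese is a group-7 element; Mn(III) is therefore d⁴. Bromide and isothiocyanate are weak-field ligands for a first-row metal, so the complex is high-spin. The t₂g³e_g¹ (high-spin) configuration has an unevenly filled e_g set; the Jahn–Teller theorem predicts a tetragonal distortion (typically axial elongation) to lift the degeneracy.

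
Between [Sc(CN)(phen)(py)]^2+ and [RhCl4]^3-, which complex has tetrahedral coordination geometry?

For [Sc(CN)(phen)(py)]^2+: Ligand charges: each cyanide is −1; 1,10-phenanthroline is neutral; pyridine is neutral. With an overall charge of +2 the scandium centre must be in the +3 oxidation state. Group 3 minus oxidation state 3 gives a d⁰ configuration. A d⁰ ion has no crystal-field stabilisation preference between square planar and tetrahedral, so four ligands adopt the sterically favoured tetrahedral geometry. → tetrahedral.
For [RhCl4]^3-: Each chloride is −1; balancing the −3 overall charge requires Rh(I). Rhodium is a group-9 element; Rh(I) is therefore d⁸. A 4d d⁸ ion has a large crystal-field splitting; square planar leaves the high-energy d_{x²−y²} orbital empty and maximises CFSE. → square planar.

[Sc(CN)(phen)(py)]^2+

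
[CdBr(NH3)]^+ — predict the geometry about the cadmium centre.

linear

Ligand charges: each bromide is −1; ammonia is neutral. With an overall charge of +1 the cadmium centre must be in the +2 oxidation state.
Cd sits in group 12, so the d-electron count is 12 − 2 = 10.
With 2 monodentate ligands the coordination number is 2.
A d¹⁰ ion with only two ligands adopts a linear arrangement (sp hybridisation; no CFSE preference).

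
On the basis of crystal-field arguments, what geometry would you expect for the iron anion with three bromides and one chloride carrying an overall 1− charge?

Each bromide is −1; each chloride is −1; balancing the −1 overall charge requires Fe(III).
Fe sits in group 8, so the d-electron count is 8 − 3 = 5.
Coordination number: 4.
Bromide and chloride are weak-field ligands.
A high-spin d⁵ ion has zero CFSE in either geometry, so four ligands adopt the sterically favoured tetrahedral geometry.

tetrahedral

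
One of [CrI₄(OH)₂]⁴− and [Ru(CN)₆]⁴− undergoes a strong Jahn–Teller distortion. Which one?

[CrI₄(OH)₂]⁴−

[CrI₄(OH)₂]⁴−: Ligand charges: each iodide is −1; each hydroxide is −1. With an overall charge of −4 the chromium centre must be in the +2 oxidation state. Group 6 minus oxidation state 2 gives a d⁴ configuration. Hydroxide and iodide are weak-field ligands for a first-row metal, so the complex is high-spin. The t₂g³e_g¹ (high-spin) configuration has an unevenly filled e_g set; the Jahn–Teller theorem predicts a tetragonal distortion (typically axial elongation) to lift the degeneracy.
[Ru(CN)₆]⁴−: Ligand charges: each cyanide is −1. With an overall charge of −4 the ruthenium centre must be in the +2 oxidation state. Group 8 minus oxidation state 2 gives a d⁶ configuration. A 4d ion has a large Δₒ and is invariably low-spin. The d⁶ configuration leaves the e_g set evenly filled (or empty) — no strong Jahn–Teller driving force.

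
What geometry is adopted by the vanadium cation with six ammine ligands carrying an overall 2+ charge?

Ammonia is neutral; balancing the +2 overall charge requires V(II).
Group 5 minus oxidation state 2 gives a d³ configuration.
With 6 monodentate ligands the coordination number is 6.
Six donors around a single metal centre give an octahedral coordination sphere.

octahedral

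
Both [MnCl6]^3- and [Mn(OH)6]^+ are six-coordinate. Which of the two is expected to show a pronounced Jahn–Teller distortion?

[MnCl6]^3-: Ligand charges: each chloride is −1. With an overall charge of −3 the manganese centre must be in the +3 oxidation state. Mn sits in group 7, so the d-electron count is 7 − 3 = 4. Chloride is a weak-field ligand for a first-row metal, so the complex is high-spin. The t₂g³e_g¹ (high-spin) configuration has an unevenly filled e_g set; the Jahn–Teller theorem predicts a tetragonal distortion (typically axial elongation) to lift the degeneracy.
[Mn(OH)6]^+: Ligand charges: each hydroxide is −1. With an overall charge of +1 the manganese centre must be in the +7 oxidation state. Manganese is a group-7 element; Mn(VII) is therefore d⁰. The d⁰ configuration leaves the e_g set evenly filled (or empty) — no strong Jahn–Teller driving force.

[MnCl6]^3-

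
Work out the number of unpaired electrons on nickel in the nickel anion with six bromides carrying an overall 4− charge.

2

Summing ligand charges against the −4 overall charge gives an oxidation state of +2 for nickel.
Ni sits in group 10, so the d-electron count is 10 − 2 = 8.
In an octahedral field the d⁸ configuration is t₂g⁶e_g² (only one arrangement possible), giving 2 unpaired electrons.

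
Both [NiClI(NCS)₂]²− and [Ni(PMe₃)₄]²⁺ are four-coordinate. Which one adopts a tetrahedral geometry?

For [NiClI(NCS)₂]²−: Ligand charges: each chloride is −1; each iodide is −1; each isothiocyanate is −1. With an overall charge of −2 the nickel centre must be in the +2 oxidation state. Ni sits in group 10, so the d-electron count is 10 − 2 = 8. Chloride, iodide, and isothiocyanate are weak-field ligands. With weak-field ligands the CFSE gain from square planar is small, so a 3d d⁸ ion takes the sterically preferred tetrahedral geometry. → tetrahedral.
For [Ni(PMe₃)₄]²⁺: Trimethylphosphine is neutral; balancing the +2 overall charge requires Ni(II). Group 10 minus oxidation state 2 gives a d⁸ configuration. Trimethylphosphine is a strong-field ligand (high in the spectrochemical series). A 3d d⁸ ion with strong-field ligands gains enough CFSE to favour square planar over tetrahedral. → square planar.

[NiClI(NCS)₂]²−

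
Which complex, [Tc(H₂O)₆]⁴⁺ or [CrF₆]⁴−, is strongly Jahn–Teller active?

[CrF₆]⁴−

[Tc(H₂O)₆]⁴⁺: Water is neutral; balancing the +4 overall charge requires Tc(IV). Technetium is a group-7 element; Tc(IV) is therefore d³. The d³ configuration leaves the e_g set evenly filled (or empty) — no strong Jahn–Teller driving force.
[CrF₆]⁴−: Ligand charges: each fluoride is −1. With an overall charge of −4 the chromium centre must be in the +2 oxidation state. Chromium is a group-6 element; Cr(II) is therefore d⁴. Fluoride is a weak-field ligand for a first-row metal, so the complex is high-spin. The t₂g³e_g¹ (high-spin) configuration has an unevenly filled e_g set; the Jahn–Teller theorem predicts a tetragonal distortion (typically axial elongation) to lift the degeneracy.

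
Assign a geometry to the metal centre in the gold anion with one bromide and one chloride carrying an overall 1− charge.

linear

Each bromide is −1; each chloride is −1; balancing the −1 overall charge requires Au(I).
Group 11 minus oxidation state 1 gives a d¹⁰ configuration.
With 2 monodentate ligands the coordination number is 2.
A d¹⁰ ion with only two ligands adopts a linear arrangement (sp hybridisation; no CFSE preference).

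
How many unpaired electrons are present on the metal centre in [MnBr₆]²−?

Each bromide is −1; balancing the −2 overall charge requires Mn(IV).
Manganese is a group-7 element; Mn(IV) is therefore d³.
In an octahedral field the d³ configuration is t₂g³e_g⁰ (only one arrangement possible), giving 3 unpaired electrons.

3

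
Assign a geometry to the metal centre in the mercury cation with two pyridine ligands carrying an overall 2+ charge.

Summing ligand charges against the +2 overall charge gives an oxidation state of +2 for mercury.
Hg sits in group 12, so the d-electron count is 12 − 2 = 10.
Coordination number: 2.
A d¹⁰ ion with only two ligands adopts a linear arrangement (sp hybridisation; no CFSE preference).

linear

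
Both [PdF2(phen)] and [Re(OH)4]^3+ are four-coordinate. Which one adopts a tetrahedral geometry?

[Re(OH)4]^3+

For [PdF2(phen)]: Summing ligand charges against the 0 overall charge gives an oxidation state of +2 for palladium. Palladium is a group-10 element; Pd(II) is therefore d⁸. A 4d d⁸ ion has a large crystal-field splitting; square planar leaves the high-energy d_{x²−y²} orbital empty and maximises CFSE. → square planar.
For [Re(OH)4]^3+: Each hydroxide is −1; balancing the +3 overall charge requires Re(VII). Re sits in group 7, so the d-electron count is 7 − 7 = 0. A d⁰ ion has no crystal-field stabilisation preference between square planar and tetrahedral, so four ligands adopt the sterically favoured tetrahedral geometry. → tetrahedral.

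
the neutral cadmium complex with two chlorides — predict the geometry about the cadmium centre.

Summing ligand charges against the 0 overall charge gives an oxidation state of +2 for cadmium.
Cadmium is a group-12 element; Cd(II) is therefore d¹⁰.
With 2 monodentate ligands the coordination number is 2.
A d¹⁰ ion with only two ligands adopts a linear arrangement (sp hybridisation; no CFSE preference).

linear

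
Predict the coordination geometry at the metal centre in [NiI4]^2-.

tetrahedral

Ligand charges: each iodide is −1. With an overall charge of −2 the nickel centre must be in the +2 oxidation state.
Ni sits in group 10, so the d-electron count is 10 − 2 = 8.
With 4 monodentate ligands the coordination number is 4.
Iodide is a weak-field ligand.
With weak-field ligands the CFSE gain from square planar is small, so a 3d d⁸ ion takes the sterically preferred tetrahedral geometry.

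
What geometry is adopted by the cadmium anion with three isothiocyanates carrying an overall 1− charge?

Ligand charges: each isothiocyanate is −1. With an overall charge of −1 the cadmium centre must be in the +2 oxidation state.
Cd sits in group 12, so the d-electron count is 12 − 2 = 10.
Coordination number: 3.
Three ligands around a d¹⁰ centre minimise repulsion in a trigonal-planar arrangement.

trigonal planar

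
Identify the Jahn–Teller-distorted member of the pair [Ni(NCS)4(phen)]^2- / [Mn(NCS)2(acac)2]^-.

[Mn(NCS)2(acac)2]^-

[Ni(NCS)4(phen)]^2-: Summing ligand charges against the −2 overall charge gives an oxidation state of +2 for nickel. Ni sits in group 10, so the d-electron count is 10 − 2 = 8. The d⁸ configuration leaves the e_g set evenly filled (or empty) — no strong Jahn–Teller driving force.
[Mn(NCS)2(acac)2]^-: Ligand charges: each isothiocyanate is −1; each acetylacetonate is −1. With an overall charge of −1 the manganese centre must be in the +3 oxidation state. Group 7 minus oxidation state 3 gives a d⁴ configuration. Acetylacetonate and isothiocyanate are weak-field ligands for a first-row metal, so the complex is high-spin. The t₂g³e_g¹ (high-spin) configuration has an unevenly filled e_g set; the Jahn–Teller theorem predicts a tetragonal distortion (typically axial elongation) to lift the degeneracy.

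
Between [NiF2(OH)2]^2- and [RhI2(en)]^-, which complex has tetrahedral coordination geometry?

[NiF2(OH)2]^2-

For [NiF2(OH)2]^2-: Each fluoride is −1; each hydroxide is −1; balancing the −2 overall charge requires Ni(II). Group 10 minus oxidation state 2 gives a d⁸ configuration. Fluoride and hydroxide are weak-field ligands. With weak-field ligands the CFSE gain from square planar is small, so a 3d d⁸ ion takes the sterically preferred tetrahedral geometry. → tetrahedral.
For [RhI2(en)]^-: Each iodide is −1; ethylenediamine is neutral; balancing the −1 overall charge requires Rh(I). Group 9 minus oxidation state 1 gives a d⁸ configuration. A 4d d⁸ ion has a large crystal-field splitting; square planar leaves the high-energy d_{x²−y²} orbital empty and maximises CFSE. → square planar.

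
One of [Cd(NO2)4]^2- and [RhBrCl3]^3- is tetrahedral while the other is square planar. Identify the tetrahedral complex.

[Cd(NO2)4]^2-

For [Cd(NO2)4]^2-: Summing ligand charges against the −2 overall charge gives an oxidation state of +2 for cadmium. Group 12 minus oxidation state 2 gives a d¹⁰ configuration. A d¹⁰ ion has no crystal-field stabilisation preference between square planar and tetrahedral, so four ligands adopt the sterically favoured tetrahedral geometry. → tetrahedral.
For [RhBrCl3]^3-: Summing ligand charges against the −3 overall charge gives an oxidation state of +1 for rhodium. Rhodium is a group-9 element; Rh(I) is therefore d⁸. A 4d d⁸ ion has a large crystal-field splitting; square planar leaves the high-energy d_{x²−y²} orbital empty and maximises CFSE. → square planar.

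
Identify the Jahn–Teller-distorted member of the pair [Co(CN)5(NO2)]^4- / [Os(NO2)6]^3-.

[Co(CN)5(NO2)]^4-

[Co(CN)5(NO2)]^4-: Summing ligand charges against the −4 overall charge gives an oxidation state of +2 for cobalt. Cobalt is a group-9 element; Co(II) is therefore d⁷. Cyanide and nitro (N-bound nitrite) are strong-field ligands (high in the spectrochemical series) for a first-row metal, so the complex is low-spin. The t₂g⁶e_g¹ (low-spin) configuration has an unevenly filled e_g set; the Jahn–Teller theorem predicts a tetragonal distortion (typically axial elongation) to lift the degeneracy.
[Os(NO2)6]^3-: Each nitro (N-bound nitrite) is −1; balancing the −3 overall charge requires Os(III). Group 8 minus oxidation state 3 gives a d⁵ configuration. A 5d ion has a large Δₒ and is invariably low-spin. The d⁵ configuration leaves the e_g set evenly filled (or empty) — no strong Jahn–Teller driving force.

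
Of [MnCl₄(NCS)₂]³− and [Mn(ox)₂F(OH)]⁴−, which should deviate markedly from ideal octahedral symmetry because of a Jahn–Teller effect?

[MnCl₄(NCS)₂]³−: Each chloride is −1; each isothiocyanate is −1; balancing the −3 overall charge requires Mn(III). Mn sits in group 7, so the d-electron count is 7 − 3 = 4. Chloride and isothiocyanate are weak-field ligands for a first-row metal, so the complex is high-spin. The t₂g³e_g¹ (high-spin) configuration has an unevenly filled e_g set; the Jahn–Teller theorem predicts a tetragonal distortion (typically axial elongation) to lift the degeneracy.
[Mn(ox)₂F(OH)]⁴−: Each oxalate is −2; each fluoride is −1; each hydroxide is −1; balancing the −4 overall charge requires Mn(II). Mn sits in group 7, so the d-electron count is 7 − 2 = 5. Fluoride, hydroxide, and oxalate are weak-field ligands for a first-row metal, so the complex is high-spin. The d⁵ configuration leaves the e_g set evenly filled (or empty) — no strong Jahn–Teller driving force.

[MnCl₄(NCS)₂]³−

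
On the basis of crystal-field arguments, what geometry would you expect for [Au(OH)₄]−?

square planar

Ligand charges: each hydroxide is −1. With an overall charge of −1 the gold centre must be in the +3 oxidation state.
Au sits in group 11, so the d-electron count is 11 − 3 = 8.
Coordination number: 4.
A 5d d⁸ ion has a large crystal-field splitting; square planar leaves the high-energy d_{x²−y²} orbital empty and maximises CFSE.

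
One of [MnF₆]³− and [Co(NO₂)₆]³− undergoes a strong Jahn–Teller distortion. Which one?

[MnF₆]³−

[MnF₆]³−: Each fluoride is −1; balancing the −3 overall charge requires Mn(III). Mn sits in group 7, so the d-electron count is 7 − 3 = 4. Fluoride is a weak-field ligand for a first-row metal, so the complex is high-spin. The t₂g³e_g¹ (high-spin) configuration has an unevenly filled e_g set; the Jahn–Teller theorem predicts a tetragonal distortion (typically axial elongation) to lift the degeneracy.
[Co(NO₂)₆]³−: Summing ligand charges against the −3 overall charge gives an oxidation state of +3 for cobalt. Cobalt is a group-9 element; Co(III) is therefore d⁶. Co(III) has an exceptionally large octahedral splitting and is low-spin with essentially every ligand except fluoride. The d⁶ configuration leaves the e_g set evenly filled (or empty) — no strong Jahn–Teller driving force.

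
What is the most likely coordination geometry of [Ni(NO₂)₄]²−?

Ligand charges: each nitro (N-bound nitrite) is −1. With an overall charge of −2 the nickel centre must be in the +2 oxidation state.
Nickel is a group-10 element; Ni(II) is therefore d⁸.
With 4 monodentate ligands the coordination number is 4.
Nitro (N-bound nitrite) is a strong-field ligand (high in the spectrochemical series).
A 3d d⁸ ion with strong-field ligands gains enough CFSE to favour square planar over tetrahedral.

square planar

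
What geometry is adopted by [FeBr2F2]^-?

tetrahedral

Each bromide is −1; each fluoride is −1; balancing the −1 overall charge requires Fe(III).
Iron is a group-8 element; Fe(III) is therefore d⁵.
Coordination number: 4.
Bromide and fluoride are weak-field ligands.
A high-spin d⁵ ion has zero CFSE in either geometry, so four ligands adopt the sterically favoured tetrahedral geometry.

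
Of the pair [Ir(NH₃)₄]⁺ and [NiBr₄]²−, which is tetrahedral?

For [Ir(NH₃)₄]⁺: Ammonia is neutral; balancing the +1 overall charge requires Ir(I). Ir sits in group 9, so the d-electron count is 9 − 1 = 8. A 5d d⁸ ion has a large crystal-field splitting; square planar leaves the high-energy d_{x²−y²} orbital empty and maximises CFSE. → square planar.
For [NiBr₄]²−: Each bromide is −1; balancing the −2 overall charge requires Ni(II). Group 10 minus oxidation state 2 gives a d⁸ configuration. Bromide is a weak-field ligand. With weak-field ligands the CFSE gain from square planar is small, so a 3d d⁸ ion takes the sterically preferred tetrahedral geometry. → tetrahedral.

[NiBr₄]²−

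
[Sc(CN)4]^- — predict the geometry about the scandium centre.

tetrahedral

Summing ligand charges against the −1 overall charge gives an oxidation state of +3 for scandium.
Group 3 minus oxidation state 3 gives a d⁰ configuration.
Coordination number: 4.
A d⁰ ion has no crystal-field stabilisation preference between square planar and tetrahedral, so four ligands adopt the sterically favoured tetrahedral geometry.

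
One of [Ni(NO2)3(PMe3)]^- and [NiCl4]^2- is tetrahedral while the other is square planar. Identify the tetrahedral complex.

[NiCl4]^2-

For [Ni(NO2)3(PMe3)]^-: Summing ligand charges against the −1 overall charge gives an oxidation state of +2 for nickel. Nickel is a group-10 element; Ni(II) is therefore d⁸. Nitro (N-bound nitrite) and trimethylphosphine are strong-field ligands (high in the spectrochemical series). A 3d d⁸ ion with strong-field ligands gains enough CFSE to favour square planar over tetrahedral. → square planar.
For [NiCl4]^2-: Each chloride is −1; balancing the −2 overall charge requires Ni(II). Nickel is a group-10 element; Ni(II) is therefore d⁸. Chloride is a weak-field ligand. With weak-field ligands the CFSE gain from square planar is small, so a 3d d⁸ ion takes the sterically preferred tetrahedral geometry. → tetrahedral.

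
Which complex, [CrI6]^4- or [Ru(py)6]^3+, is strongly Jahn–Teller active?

[CrI6]^4-

[CrI6]^4-: Ligand charges: each iodide is −1. With an overall charge of −4 the chromium centre must be in the +2 oxidation state. Group 6 minus oxidation state 2 gives a d⁴ configuration. Iodide is a weak-field ligand for a first-row metal, so the complex is high-spin. The t₂g³e_g¹ (high-spin) configuration has an unevenly filled e_g set; the Jahn–Teller theorem predicts a tetragonal distortion (typically axial elongation) to lift the degeneracy.
[Ru(py)6]^3+: Summing ligand charges against the +3 overall charge gives an oxidation state of +3 for ruthenium. Ruthenium is a group-8 element; Ru(III) is therefore d⁵. A 4d ion has a large Δₒ and is invariably low-spin. The d⁵ configuration leaves the e_g set evenly filled (or empty) — no strong Jahn–Teller driving force.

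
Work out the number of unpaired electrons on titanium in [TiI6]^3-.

1 unpaired electron

Summing ligand charges against the −3 overall charge gives an oxidation state of +3 for titanium.
Titanium is a group-4 element; Ti(III) is therefore d¹.
In an octahedral field the d¹ configuration is t₂g¹e_g⁰ (only one arrangement possible), giving 1 unpaired electron.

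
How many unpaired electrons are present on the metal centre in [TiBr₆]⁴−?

2

Ligand charges: each bromide is −1. With an overall charge of −4 the titanium centre must be in the +2 oxidation state.
Group 4 minus oxidation state 2 gives a d² configuration.
In an octahedral field the d² configuration is t₂g²e_g⁰ (only one arrangement possible), giving 2 unpaired electrons.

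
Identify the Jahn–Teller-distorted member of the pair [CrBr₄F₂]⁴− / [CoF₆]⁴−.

[CrBr₄F₂]⁴−

[CrBr₄F₂]⁴−: Each bromide is −1; each fluoride is −1; balancing the −4 overall charge requires Cr(II). Group 6 minus oxidation state 2 gives a d⁴ configuration. Bromide and fluoride are weak-field ligands for a first-row metal, so the complex is high-spin. The t₂g³e_g¹ (high-spin) configuration has an unevenly filled e_g set; the Jahn–Teller theorem predicts a tetragonal distortion (typically axial elongation) to lift the degeneracy.
[CoF₆]⁴−: Each fluoride is −1; balancing the −4 overall charge requires Co(II). Co sits in group 9, so the d-electron count is 9 − 2 = 7. Fluoride is a weak-field ligand for a first-row metal, so the complex is high-spin. The d⁷ configuration leaves the e_g set evenly filled (or empty) — no strong Jahn–Teller driving force.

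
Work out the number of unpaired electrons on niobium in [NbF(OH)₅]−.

Summing ligand charges against the −1 overall charge gives an oxidation state of +5 for niobium.
Nb sits in group 5, so the d-electron count is 5 − 5 = 0.
In an octahedral field the d⁰ configuration is t₂g⁰e_g⁰, giving 0 unpaired electrons.

0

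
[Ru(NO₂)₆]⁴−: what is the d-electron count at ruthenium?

d6

Ligand charges: each nitro (N-bound nitrite) is −1. With an overall charge of −4 the ruthenium centre must be in the +2 oxidation state.
Ruthenium is a group-8 element; Ru(II) is therefore d⁶.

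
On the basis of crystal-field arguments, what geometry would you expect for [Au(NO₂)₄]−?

square planar

Summing ligand charges against the −1 overall charge gives an oxidation state of +3 for gold.
Group 11 minus oxidation state 3 gives a d⁸ configuration.
Coordination number: 4.
A 5d d⁸ ion has a large crystal-field splitting; square planar leaves the high-energy d_{x²−y²} orbital empty and maximises CFSE.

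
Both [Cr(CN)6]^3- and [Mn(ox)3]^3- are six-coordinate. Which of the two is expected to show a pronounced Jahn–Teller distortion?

[Mn(ox)3]^3-

[Cr(CN)6]^3-: Ligand charges: each cyanide is −1. With an overall charge of −3 the chromium centre must be in the +3 oxidation state. Chromium is a group-6 element; Cr(III) is therefore d³. The d³ configuration leaves the e_g set evenly filled (or empty) — no strong Jahn–Teller driving force.
[Mn(ox)3]^3-: Summing ligand charges against the −3 overall charge gives an oxidation state of +3 for manganese. Group 7 minus oxidation state 3 gives a d⁴ configuration. Oxalate is a weak-field ligand for a first-row metal, so the complex is high-spin. The t₂g³e_g¹ (high-spin) configuration has an unevenly filled e_g set; the Jahn–Teller theorem predicts a tetragonal distortion (typically axial elongation) to lift the degeneracy.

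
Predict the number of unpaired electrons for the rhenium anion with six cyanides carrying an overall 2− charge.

3

Summing ligand charges against the −2 overall charge gives an oxidation state of +4 for rhenium.
Rhenium is a group-7 element; Re(IV) is therefore d³.
In an octahedral field the d³ configuration is t₂g³e_g⁰ (only one arrangement possible), giving 3 unpaired electrons.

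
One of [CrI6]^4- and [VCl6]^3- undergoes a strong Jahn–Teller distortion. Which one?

[CrI6]^4-: Ligand charges: each iodide is −1. With an overall charge of −4 the chromium centre must be in the +2 oxidation state. Group 6 minus oxidation state 2 gives a d⁴ configuration. Iodide is a weak-field ligand for a first-row metal, so the complex is high-spin. The t₂g³e_g¹ (high-spin) configuration has an unevenly filled e_g set; the Jahn–Teller theorem predicts a tetragonal distortion (typically axial elongation) to lift the degeneracy.
[VCl6]^3-: Ligand charges: each chloride is −1. With an overall charge of −3 the vanadium centre must be in the +3 oxidation state. Vanadium is a group-5 element; V(III) is therefore d². The d² configuration leaves the e_g set evenly filled (or empty) — no strong Jahn–Teller driving force.

[CrI6]^4-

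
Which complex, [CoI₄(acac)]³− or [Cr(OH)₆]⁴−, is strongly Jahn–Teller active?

[CoI₄(acac)]³−: Ligand charges: each iodide is −1; each acetylacetonate is −1. With an overall charge of −3 the cobalt centre must be in the +2 oxidation state. Group 9 minus oxidation state 2 gives a d⁷ configuration. Acetylacetonate and iodide are weak-field ligands for a first-row metal, so the complex is high-spin. The d⁷ configuration leaves the e_g set evenly filled (or empty) — no strong Jahn–Teller driving force.
[Cr(OH)₆]⁴−: Ligand charges: each hydroxide is −1. With an overall charge of −4 the chromium centre must be in the +2 oxidation state. Cr sits in group 6, so the d-electron count is 6 − 2 = 4. Hydroxide is a weak-field ligand for a first-row metal, so the complex is high-spin. The t₂g³e_g¹ (high-spin) configuration has an unevenly filled e_g set; the Jahn–Teller theorem predicts a tetragonal distortion (typically axial elongation) to lift the degeneracy.

[Cr(OH)₆]⁴−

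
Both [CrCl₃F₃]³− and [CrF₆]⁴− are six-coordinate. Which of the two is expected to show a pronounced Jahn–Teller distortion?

[CrF₆]⁴−

[CrCl₃F₃]³−: Ligand charges: each chloride is −1; each fluoride is −1. With an overall charge of −3 the chromium centre must be in the +3 oxidation state. Chromium is a group-6 element; Cr(III) is therefore d³. The d³ configuration leaves the e_g set evenly filled (or empty) — no strong Jahn–Teller driving force.
[CrF₆]⁴−: Summing ligand charges against the −4 overall charge gives an oxidation state of +2 for chromium. Cr sits in group 6, so the d-electron count is 6 − 2 = 4. Fluoride is a weak-field ligand for a first-row metal, so the complex is high-spin. The t₂g³e_g¹ (high-spin) configuration has an unevenly filled e_g set; the Jahn–Teller theorem predicts a tetragonal distortion (typically axial elongation) to lift the degeneracy.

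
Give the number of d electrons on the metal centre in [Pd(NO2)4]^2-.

Summing ligand charges against the −2 overall charge gives an oxidation state of +2 for palladium.
Palladium is a group-10 element; Pd(II) is therefore d⁸.

d⁸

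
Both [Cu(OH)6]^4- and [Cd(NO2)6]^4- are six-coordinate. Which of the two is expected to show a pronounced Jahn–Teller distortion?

[Cu(OH)6]^4-

[Cu(OH)6]^4-: Summing ligand charges against the −4 overall charge gives an oxidation state of +2 for copper. Group 11 minus oxidation state 2 gives a d⁹ configuration. The t₂g⁶e_g³ configuration has an unevenly filled e_g set; the Jahn–Teller theorem predicts a tetragonal distortion (typically axial elongation) to lift the degeneracy.
[Cd(NO2)6]^4-: Each nitro (N-bound nitrite) is −1; balancing the −4 overall charge requires Cd(II). Cd sits in group 12, so the d-electron count is 12 − 2 = 10. The d¹⁰ configuration leaves the e_g set evenly filled (or empty) — no strong Jahn–Teller driving force.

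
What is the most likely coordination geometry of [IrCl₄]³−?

Summing ligand charges against the −3 overall charge gives an oxidation state of +1 for iridium.
Iridium is a group-9 element; Ir(I) is therefore d⁸.
With 4 monodentate ligands the coordination number is 4.
A 5d d⁸ ion has a large crystal-field splitting; square planar leaves the high-energy d_{x²−y²} orbital empty and maximises CFSE.

square planar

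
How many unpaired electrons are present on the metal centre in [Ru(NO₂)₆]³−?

1 unpaired electron

Each nitro (N-bound nitrite) is −1; balancing the −3 overall charge requires Ru(III).
Ruthenium is a group-8 element; Ru(III) is therefore d⁵.
The spin state decides the count: a 4d ion has a large Δₒ and is invariably low-spin.
An octahedral low-spin d⁵ ion is t₂g⁵e_g⁰, giving 1 unpaired electron.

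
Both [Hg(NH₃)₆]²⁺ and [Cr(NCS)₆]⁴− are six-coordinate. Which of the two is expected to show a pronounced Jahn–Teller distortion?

[Cr(NCS)₆]⁴−

[Hg(NH₃)₆]²⁺: Ligand charges: ammonia is neutral. With an overall charge of +2 the mercury centre must be in the +2 oxidation state. Mercury is a group-12 element; Hg(II) is therefore d¹⁰. The d¹⁰ configuration leaves the e_g set evenly filled (or empty) — no strong Jahn–Teller driving force.
[Cr(NCS)₆]⁴−: Summing ligand charges against the −4 overall charge gives an oxidation state of +2 for chromium. Cr sits in group 6, so the d-electron count is 6 − 2 = 4. Isothiocyanate is a weak-field ligand for a first-row metal, so the complex is high-spin. The t₂g³e_g¹ (high-spin) configuration has an unevenly filled e_g set; the Jahn–Teller theorem predicts a tetragonal distortion (typically axial elongation) to lift the degeneracy.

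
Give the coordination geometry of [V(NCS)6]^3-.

octahedral

Each isothiocyanate is −1; balancing the −3 overall charge requires V(III).
Vanadium is a group-5 element; V(III) is therefore d².
With 6 monodentate ligands the coordination number is 6.
Six donors around a single metal centre give an octahedral coordination sphere.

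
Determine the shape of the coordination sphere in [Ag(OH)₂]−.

Each hydroxide is −1; balancing the −1 overall charge requires Ag(I).
Group 11 minus oxidation state 1 gives a d¹⁰ configuration.
With 2 monodentate ligands the coordination number is 2.
A d¹⁰ ion with only two ligands adopts a linear arrangement (sp hybridisation; no CFSE preference).

linear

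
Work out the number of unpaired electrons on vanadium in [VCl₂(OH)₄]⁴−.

Summing ligand charges against the −4 overall charge gives an oxidation state of +2 for vanadium.
Group 5 minus oxidation state 2 gives a d³ configuration.
In an octahedral field the d³ configuration is t₂g³e_g⁰ (only one arrangement possible), giving 3 unpaired electrons.

3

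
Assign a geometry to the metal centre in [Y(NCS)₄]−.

Summing ligand charges against the −1 overall charge gives an oxidation state of +3 for yttrium.
Y sits in group 3, so the d-electron count is 3 − 3 = 0.
Coordination number: 4.
A d⁰ ion has no crystal-field stabilisation preference between square planar and tetrahedral, so four ligands adopt the sterically favoured tetrahedral geometry.

tetrahedral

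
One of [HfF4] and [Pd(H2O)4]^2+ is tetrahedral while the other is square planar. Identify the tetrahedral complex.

[HfF4]

For [HfF4]: Each fluoride is −1; balancing the 0 overall charge requires Hf(IV). Hf sits in group 4, so the d-electron count is 4 − 4 = 0. A d⁰ ion has no crystal-field stabilisation preference between square planar and tetrahedral, so four ligands adopt the sterically favoured tetrahedral geometry. → tetrahedral.
For [Pd(H2O)4]^2+: Summing ligand charges against the +2 overall charge gives an oxidation state of +2 for palladium. Group 10 minus oxidation state 2 gives a d⁸ configuration. A 4d d⁸ ion has a large crystal-field splitting; square planar leaves the high-energy d_{x²−y²} orbital empty and maximises CFSE. → square planar.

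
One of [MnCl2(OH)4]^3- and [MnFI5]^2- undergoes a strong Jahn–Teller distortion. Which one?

[MnCl2(OH)4]^3-: Each chloride is −1; each hydroxide is −1; balancing the −3 overall charge requires Mn(III). Group 7 minus oxidation state 3 gives a d⁴ configuration. Chloride and hydroxide are weak-field ligands for a first-row metal, so the complex is high-spin. The t₂g³e_g¹ (high-spin) configuration has an unevenly filled e_g set; the Jahn–Teller theorem predicts a tetragonal distortion (typically axial elongation) to lift the degeneracy.
[MnFI5]^2-: Summing ligand charges against the −2 overall charge gives an oxidation state of +4 for manganese. Mn sits in group 7, so the d-electron count is 7 − 4 = 3. The d³ configuration leaves the e_g set evenly filled (or empty) — no strong Jahn–Teller driving force.

[MnCl2(OH)4]^3-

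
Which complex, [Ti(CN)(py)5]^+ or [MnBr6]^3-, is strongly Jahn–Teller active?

[Ti(CN)(py)5]^+: Summing ligand charges against the +1 overall charge gives an oxidation state of +2 for titanium. Group 4 minus oxidation state 2 gives a d² configuration. The d² configuration leaves the e_g set evenly filled (or empty) — no strong Jahn–Teller driving force.
[MnBr6]^3-: Ligand charges: each bromide is −1. With an overall charge of −3 the manganese centre must be in the +3 oxidation state. Mn sits in group 7, so the d-electron count is 7 − 3 = 4. Bromide is a weak-field ligand for a first-row metal, so the complex is high-spin. The t₂g³e_g¹ (high-spin) configuration has an unevenly filled e_g set; the Jahn–Teller theorem predicts a tetragonal distortion (typically axial elongation) to lift the degeneracy.

[MnBr6]^3-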